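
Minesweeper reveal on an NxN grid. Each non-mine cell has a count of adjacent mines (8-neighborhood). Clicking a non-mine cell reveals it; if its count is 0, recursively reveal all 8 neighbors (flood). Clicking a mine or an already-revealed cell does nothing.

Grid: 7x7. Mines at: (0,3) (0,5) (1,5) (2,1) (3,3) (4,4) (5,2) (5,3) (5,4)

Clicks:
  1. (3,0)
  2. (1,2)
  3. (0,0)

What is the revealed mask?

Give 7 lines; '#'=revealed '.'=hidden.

Answer: ###....
###....
.......
#......
.......
.......
.......

Derivation:
Click 1 (3,0) count=1: revealed 1 new [(3,0)] -> total=1
Click 2 (1,2) count=2: revealed 1 new [(1,2)] -> total=2
Click 3 (0,0) count=0: revealed 5 new [(0,0) (0,1) (0,2) (1,0) (1,1)] -> total=7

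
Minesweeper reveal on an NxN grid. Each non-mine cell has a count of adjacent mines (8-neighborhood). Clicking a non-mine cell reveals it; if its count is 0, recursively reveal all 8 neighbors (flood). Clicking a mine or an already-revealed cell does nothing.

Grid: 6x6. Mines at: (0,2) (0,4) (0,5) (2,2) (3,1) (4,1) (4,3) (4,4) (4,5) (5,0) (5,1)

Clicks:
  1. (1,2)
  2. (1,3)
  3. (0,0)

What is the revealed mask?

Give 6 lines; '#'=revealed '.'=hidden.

Click 1 (1,2) count=2: revealed 1 new [(1,2)] -> total=1
Click 2 (1,3) count=3: revealed 1 new [(1,3)] -> total=2
Click 3 (0,0) count=0: revealed 6 new [(0,0) (0,1) (1,0) (1,1) (2,0) (2,1)] -> total=8

Answer: ##....
####..
##....
......
......
......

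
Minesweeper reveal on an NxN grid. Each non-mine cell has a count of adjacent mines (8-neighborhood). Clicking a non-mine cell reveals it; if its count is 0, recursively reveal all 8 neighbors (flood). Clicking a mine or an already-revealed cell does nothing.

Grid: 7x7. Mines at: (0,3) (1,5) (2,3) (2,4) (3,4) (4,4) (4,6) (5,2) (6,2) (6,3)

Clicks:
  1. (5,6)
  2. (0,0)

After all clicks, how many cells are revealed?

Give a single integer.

Click 1 (5,6) count=1: revealed 1 new [(5,6)] -> total=1
Click 2 (0,0) count=0: revealed 19 new [(0,0) (0,1) (0,2) (1,0) (1,1) (1,2) (2,0) (2,1) (2,2) (3,0) (3,1) (3,2) (4,0) (4,1) (4,2) (5,0) (5,1) (6,0) (6,1)] -> total=20

Answer: 20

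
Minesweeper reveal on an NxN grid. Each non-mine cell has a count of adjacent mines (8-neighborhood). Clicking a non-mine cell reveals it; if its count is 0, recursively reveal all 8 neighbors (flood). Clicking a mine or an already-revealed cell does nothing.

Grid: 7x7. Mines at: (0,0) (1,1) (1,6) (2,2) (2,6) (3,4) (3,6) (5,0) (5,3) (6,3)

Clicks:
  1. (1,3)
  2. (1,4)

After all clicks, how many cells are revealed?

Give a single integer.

Click 1 (1,3) count=1: revealed 1 new [(1,3)] -> total=1
Click 2 (1,4) count=0: revealed 10 new [(0,2) (0,3) (0,4) (0,5) (1,2) (1,4) (1,5) (2,3) (2,4) (2,5)] -> total=11

Answer: 11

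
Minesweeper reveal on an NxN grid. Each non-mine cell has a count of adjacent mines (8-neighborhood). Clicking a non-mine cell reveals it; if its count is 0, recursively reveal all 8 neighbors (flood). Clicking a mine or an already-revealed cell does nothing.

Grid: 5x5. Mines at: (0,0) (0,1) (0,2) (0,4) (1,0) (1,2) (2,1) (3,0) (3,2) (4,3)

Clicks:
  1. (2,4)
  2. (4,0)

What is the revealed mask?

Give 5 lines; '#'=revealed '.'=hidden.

Answer: .....
...##
...##
...##
#....

Derivation:
Click 1 (2,4) count=0: revealed 6 new [(1,3) (1,4) (2,3) (2,4) (3,3) (3,4)] -> total=6
Click 2 (4,0) count=1: revealed 1 new [(4,0)] -> total=7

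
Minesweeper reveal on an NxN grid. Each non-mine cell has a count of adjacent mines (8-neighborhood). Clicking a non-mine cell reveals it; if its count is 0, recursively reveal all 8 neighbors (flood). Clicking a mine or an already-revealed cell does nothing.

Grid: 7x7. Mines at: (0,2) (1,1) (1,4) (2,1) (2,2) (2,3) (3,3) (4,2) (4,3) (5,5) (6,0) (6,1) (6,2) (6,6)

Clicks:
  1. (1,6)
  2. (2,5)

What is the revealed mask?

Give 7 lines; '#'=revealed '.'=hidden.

Answer: .....##
.....##
....###
....###
....###
.......
.......

Derivation:
Click 1 (1,6) count=0: revealed 13 new [(0,5) (0,6) (1,5) (1,6) (2,4) (2,5) (2,6) (3,4) (3,5) (3,6) (4,4) (4,5) (4,6)] -> total=13
Click 2 (2,5) count=1: revealed 0 new [(none)] -> total=13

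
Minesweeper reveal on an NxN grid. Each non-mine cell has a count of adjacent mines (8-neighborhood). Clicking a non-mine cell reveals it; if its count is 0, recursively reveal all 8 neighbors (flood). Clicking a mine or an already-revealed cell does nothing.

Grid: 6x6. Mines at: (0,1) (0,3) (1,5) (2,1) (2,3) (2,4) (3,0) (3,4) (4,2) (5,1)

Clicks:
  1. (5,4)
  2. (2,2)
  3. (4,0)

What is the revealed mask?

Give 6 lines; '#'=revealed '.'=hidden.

Click 1 (5,4) count=0: revealed 6 new [(4,3) (4,4) (4,5) (5,3) (5,4) (5,5)] -> total=6
Click 2 (2,2) count=2: revealed 1 new [(2,2)] -> total=7
Click 3 (4,0) count=2: revealed 1 new [(4,0)] -> total=8

Answer: ......
......
..#...
......
#..###
...###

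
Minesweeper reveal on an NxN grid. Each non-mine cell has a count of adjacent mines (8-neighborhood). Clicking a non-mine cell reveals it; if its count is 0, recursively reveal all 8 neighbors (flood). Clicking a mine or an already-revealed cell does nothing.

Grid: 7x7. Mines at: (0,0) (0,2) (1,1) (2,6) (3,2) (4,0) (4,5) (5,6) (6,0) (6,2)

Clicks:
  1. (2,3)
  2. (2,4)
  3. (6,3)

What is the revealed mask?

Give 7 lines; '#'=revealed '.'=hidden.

Answer: ...####
...####
...###.
...###.
.......
.......
...#...

Derivation:
Click 1 (2,3) count=1: revealed 1 new [(2,3)] -> total=1
Click 2 (2,4) count=0: revealed 13 new [(0,3) (0,4) (0,5) (0,6) (1,3) (1,4) (1,5) (1,6) (2,4) (2,5) (3,3) (3,4) (3,5)] -> total=14
Click 3 (6,3) count=1: revealed 1 new [(6,3)] -> total=15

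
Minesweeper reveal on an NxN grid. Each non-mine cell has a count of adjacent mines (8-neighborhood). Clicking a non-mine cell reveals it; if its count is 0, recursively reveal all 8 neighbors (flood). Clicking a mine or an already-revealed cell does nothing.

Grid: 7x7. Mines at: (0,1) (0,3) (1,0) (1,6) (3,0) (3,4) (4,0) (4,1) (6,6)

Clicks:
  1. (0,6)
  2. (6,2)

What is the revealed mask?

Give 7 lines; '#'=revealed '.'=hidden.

Answer: ......#
.......
.......
.......
..####.
######.
######.

Derivation:
Click 1 (0,6) count=1: revealed 1 new [(0,6)] -> total=1
Click 2 (6,2) count=0: revealed 16 new [(4,2) (4,3) (4,4) (4,5) (5,0) (5,1) (5,2) (5,3) (5,4) (5,5) (6,0) (6,1) (6,2) (6,3) (6,4) (6,5)] -> total=17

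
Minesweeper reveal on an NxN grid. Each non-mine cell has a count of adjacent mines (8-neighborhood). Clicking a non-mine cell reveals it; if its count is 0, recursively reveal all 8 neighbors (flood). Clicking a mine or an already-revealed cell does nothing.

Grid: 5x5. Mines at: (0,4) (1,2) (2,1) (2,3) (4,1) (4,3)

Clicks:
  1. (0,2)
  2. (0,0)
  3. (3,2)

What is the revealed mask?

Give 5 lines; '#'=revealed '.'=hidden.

Answer: ###..
##...
.....
..#..
.....

Derivation:
Click 1 (0,2) count=1: revealed 1 new [(0,2)] -> total=1
Click 2 (0,0) count=0: revealed 4 new [(0,0) (0,1) (1,0) (1,1)] -> total=5
Click 3 (3,2) count=4: revealed 1 new [(3,2)] -> total=6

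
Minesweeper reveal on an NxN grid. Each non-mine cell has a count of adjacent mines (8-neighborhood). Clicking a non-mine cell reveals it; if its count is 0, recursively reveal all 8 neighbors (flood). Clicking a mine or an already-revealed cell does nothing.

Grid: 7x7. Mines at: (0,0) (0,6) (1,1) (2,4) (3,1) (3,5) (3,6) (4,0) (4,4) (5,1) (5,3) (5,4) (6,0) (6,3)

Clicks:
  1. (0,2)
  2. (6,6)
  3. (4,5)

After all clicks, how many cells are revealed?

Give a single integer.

Click 1 (0,2) count=1: revealed 1 new [(0,2)] -> total=1
Click 2 (6,6) count=0: revealed 6 new [(4,5) (4,6) (5,5) (5,6) (6,5) (6,6)] -> total=7
Click 3 (4,5) count=4: revealed 0 new [(none)] -> total=7

Answer: 7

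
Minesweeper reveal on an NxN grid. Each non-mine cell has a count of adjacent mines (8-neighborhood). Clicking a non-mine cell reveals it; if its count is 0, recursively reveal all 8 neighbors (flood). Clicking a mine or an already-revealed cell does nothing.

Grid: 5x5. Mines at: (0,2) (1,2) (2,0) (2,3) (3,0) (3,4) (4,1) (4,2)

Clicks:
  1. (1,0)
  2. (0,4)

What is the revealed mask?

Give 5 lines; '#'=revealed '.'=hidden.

Click 1 (1,0) count=1: revealed 1 new [(1,0)] -> total=1
Click 2 (0,4) count=0: revealed 4 new [(0,3) (0,4) (1,3) (1,4)] -> total=5

Answer: ...##
#..##
.....
.....
.....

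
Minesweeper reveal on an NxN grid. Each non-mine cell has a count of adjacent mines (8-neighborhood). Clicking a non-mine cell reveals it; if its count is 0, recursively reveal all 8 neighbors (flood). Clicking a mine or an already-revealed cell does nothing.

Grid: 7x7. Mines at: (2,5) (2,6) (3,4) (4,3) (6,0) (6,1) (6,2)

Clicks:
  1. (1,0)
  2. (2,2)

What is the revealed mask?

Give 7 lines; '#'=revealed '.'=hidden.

Answer: #######
#######
#####..
####...
###....
###....
.......

Derivation:
Click 1 (1,0) count=0: revealed 29 new [(0,0) (0,1) (0,2) (0,3) (0,4) (0,5) (0,6) (1,0) (1,1) (1,2) (1,3) (1,4) (1,5) (1,6) (2,0) (2,1) (2,2) (2,3) (2,4) (3,0) (3,1) (3,2) (3,3) (4,0) (4,1) (4,2) (5,0) (5,1) (5,2)] -> total=29
Click 2 (2,2) count=0: revealed 0 new [(none)] -> total=29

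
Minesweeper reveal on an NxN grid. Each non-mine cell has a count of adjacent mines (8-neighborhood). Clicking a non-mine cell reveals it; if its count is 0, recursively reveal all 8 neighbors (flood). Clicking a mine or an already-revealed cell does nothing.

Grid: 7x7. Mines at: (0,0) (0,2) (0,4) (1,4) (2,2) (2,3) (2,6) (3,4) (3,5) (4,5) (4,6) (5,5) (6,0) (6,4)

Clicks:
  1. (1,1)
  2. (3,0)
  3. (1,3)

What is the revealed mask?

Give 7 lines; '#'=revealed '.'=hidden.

Click 1 (1,1) count=3: revealed 1 new [(1,1)] -> total=1
Click 2 (3,0) count=0: revealed 18 new [(1,0) (2,0) (2,1) (3,0) (3,1) (3,2) (3,3) (4,0) (4,1) (4,2) (4,3) (5,0) (5,1) (5,2) (5,3) (6,1) (6,2) (6,3)] -> total=19
Click 3 (1,3) count=5: revealed 1 new [(1,3)] -> total=20

Answer: .......
##.#...
##.....
####...
####...
####...
.###...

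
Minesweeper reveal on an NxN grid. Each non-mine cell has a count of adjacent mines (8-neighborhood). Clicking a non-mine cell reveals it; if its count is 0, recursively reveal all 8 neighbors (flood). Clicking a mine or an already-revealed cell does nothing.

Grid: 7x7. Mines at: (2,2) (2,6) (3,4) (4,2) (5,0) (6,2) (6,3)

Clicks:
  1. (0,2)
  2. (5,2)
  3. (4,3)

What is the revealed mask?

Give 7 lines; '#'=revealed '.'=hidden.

Click 1 (0,2) count=0: revealed 23 new [(0,0) (0,1) (0,2) (0,3) (0,4) (0,5) (0,6) (1,0) (1,1) (1,2) (1,3) (1,4) (1,5) (1,6) (2,0) (2,1) (2,3) (2,4) (2,5) (3,0) (3,1) (4,0) (4,1)] -> total=23
Click 2 (5,2) count=3: revealed 1 new [(5,2)] -> total=24
Click 3 (4,3) count=2: revealed 1 new [(4,3)] -> total=25

Answer: #######
#######
##.###.
##.....
##.#...
..#....
.......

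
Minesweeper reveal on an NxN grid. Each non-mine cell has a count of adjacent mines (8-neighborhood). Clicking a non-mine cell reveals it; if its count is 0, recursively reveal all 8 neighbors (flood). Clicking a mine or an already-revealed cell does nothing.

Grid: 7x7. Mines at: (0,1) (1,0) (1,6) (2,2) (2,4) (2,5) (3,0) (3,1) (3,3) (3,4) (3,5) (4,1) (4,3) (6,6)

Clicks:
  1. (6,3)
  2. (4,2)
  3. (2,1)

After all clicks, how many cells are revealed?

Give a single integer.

Click 1 (6,3) count=0: revealed 12 new [(5,0) (5,1) (5,2) (5,3) (5,4) (5,5) (6,0) (6,1) (6,2) (6,3) (6,4) (6,5)] -> total=12
Click 2 (4,2) count=4: revealed 1 new [(4,2)] -> total=13
Click 3 (2,1) count=4: revealed 1 new [(2,1)] -> total=14

Answer: 14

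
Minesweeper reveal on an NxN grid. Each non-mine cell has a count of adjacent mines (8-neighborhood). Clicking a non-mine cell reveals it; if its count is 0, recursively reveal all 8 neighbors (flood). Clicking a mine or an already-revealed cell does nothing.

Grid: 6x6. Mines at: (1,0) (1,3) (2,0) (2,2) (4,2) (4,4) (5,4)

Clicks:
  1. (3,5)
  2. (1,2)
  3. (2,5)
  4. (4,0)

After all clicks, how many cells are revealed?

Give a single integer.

Answer: 15

Derivation:
Click 1 (3,5) count=1: revealed 1 new [(3,5)] -> total=1
Click 2 (1,2) count=2: revealed 1 new [(1,2)] -> total=2
Click 3 (2,5) count=0: revealed 7 new [(0,4) (0,5) (1,4) (1,5) (2,4) (2,5) (3,4)] -> total=9
Click 4 (4,0) count=0: revealed 6 new [(3,0) (3,1) (4,0) (4,1) (5,0) (5,1)] -> total=15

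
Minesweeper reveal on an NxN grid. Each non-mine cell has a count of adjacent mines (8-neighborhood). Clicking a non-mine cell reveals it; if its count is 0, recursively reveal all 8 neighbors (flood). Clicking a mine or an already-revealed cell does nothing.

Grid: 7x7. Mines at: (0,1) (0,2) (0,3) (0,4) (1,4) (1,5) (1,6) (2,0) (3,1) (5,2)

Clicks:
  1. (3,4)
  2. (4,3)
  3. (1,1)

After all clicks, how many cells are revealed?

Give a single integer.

Click 1 (3,4) count=0: revealed 23 new [(2,2) (2,3) (2,4) (2,5) (2,6) (3,2) (3,3) (3,4) (3,5) (3,6) (4,2) (4,3) (4,4) (4,5) (4,6) (5,3) (5,4) (5,5) (5,6) (6,3) (6,4) (6,5) (6,6)] -> total=23
Click 2 (4,3) count=1: revealed 0 new [(none)] -> total=23
Click 3 (1,1) count=3: revealed 1 new [(1,1)] -> total=24

Answer: 24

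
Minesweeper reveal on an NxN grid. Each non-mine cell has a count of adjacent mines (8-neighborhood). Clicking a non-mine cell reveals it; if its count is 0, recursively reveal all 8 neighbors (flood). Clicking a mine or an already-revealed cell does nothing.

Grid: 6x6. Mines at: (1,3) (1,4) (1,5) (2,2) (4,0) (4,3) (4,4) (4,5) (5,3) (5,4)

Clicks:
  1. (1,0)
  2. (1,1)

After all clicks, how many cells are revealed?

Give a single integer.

Answer: 10

Derivation:
Click 1 (1,0) count=0: revealed 10 new [(0,0) (0,1) (0,2) (1,0) (1,1) (1,2) (2,0) (2,1) (3,0) (3,1)] -> total=10
Click 2 (1,1) count=1: revealed 0 new [(none)] -> total=10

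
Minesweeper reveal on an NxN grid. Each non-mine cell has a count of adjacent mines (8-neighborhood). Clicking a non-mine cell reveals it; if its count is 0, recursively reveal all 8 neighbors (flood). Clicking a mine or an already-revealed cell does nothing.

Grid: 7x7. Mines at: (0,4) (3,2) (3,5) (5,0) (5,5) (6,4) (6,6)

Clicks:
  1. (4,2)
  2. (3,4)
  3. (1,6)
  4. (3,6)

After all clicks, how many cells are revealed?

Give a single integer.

Click 1 (4,2) count=1: revealed 1 new [(4,2)] -> total=1
Click 2 (3,4) count=1: revealed 1 new [(3,4)] -> total=2
Click 3 (1,6) count=0: revealed 6 new [(0,5) (0,6) (1,5) (1,6) (2,5) (2,6)] -> total=8
Click 4 (3,6) count=1: revealed 1 new [(3,6)] -> total=9

Answer: 9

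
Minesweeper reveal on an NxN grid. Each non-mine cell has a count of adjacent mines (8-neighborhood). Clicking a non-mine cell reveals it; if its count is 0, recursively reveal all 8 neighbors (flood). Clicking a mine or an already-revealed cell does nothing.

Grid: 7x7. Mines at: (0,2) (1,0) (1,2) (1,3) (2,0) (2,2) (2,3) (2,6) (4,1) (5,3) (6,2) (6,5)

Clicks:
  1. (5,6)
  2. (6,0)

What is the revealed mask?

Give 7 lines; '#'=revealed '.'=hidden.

Answer: .......
.......
.......
.......
.......
##....#
##.....

Derivation:
Click 1 (5,6) count=1: revealed 1 new [(5,6)] -> total=1
Click 2 (6,0) count=0: revealed 4 new [(5,0) (5,1) (6,0) (6,1)] -> total=5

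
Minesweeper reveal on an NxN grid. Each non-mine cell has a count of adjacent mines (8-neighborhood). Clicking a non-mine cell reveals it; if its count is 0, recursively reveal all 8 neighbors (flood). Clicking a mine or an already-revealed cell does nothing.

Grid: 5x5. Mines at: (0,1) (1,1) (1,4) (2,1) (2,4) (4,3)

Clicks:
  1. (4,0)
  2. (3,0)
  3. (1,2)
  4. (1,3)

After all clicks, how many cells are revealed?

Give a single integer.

Answer: 8

Derivation:
Click 1 (4,0) count=0: revealed 6 new [(3,0) (3,1) (3,2) (4,0) (4,1) (4,2)] -> total=6
Click 2 (3,0) count=1: revealed 0 new [(none)] -> total=6
Click 3 (1,2) count=3: revealed 1 new [(1,2)] -> total=7
Click 4 (1,3) count=2: revealed 1 new [(1,3)] -> total=8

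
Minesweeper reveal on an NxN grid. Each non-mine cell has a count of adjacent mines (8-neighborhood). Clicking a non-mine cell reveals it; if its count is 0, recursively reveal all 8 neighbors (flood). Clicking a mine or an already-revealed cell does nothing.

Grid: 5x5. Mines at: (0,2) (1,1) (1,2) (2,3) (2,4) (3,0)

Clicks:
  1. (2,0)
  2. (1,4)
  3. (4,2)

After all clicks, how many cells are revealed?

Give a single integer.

Click 1 (2,0) count=2: revealed 1 new [(2,0)] -> total=1
Click 2 (1,4) count=2: revealed 1 new [(1,4)] -> total=2
Click 3 (4,2) count=0: revealed 8 new [(3,1) (3,2) (3,3) (3,4) (4,1) (4,2) (4,3) (4,4)] -> total=10

Answer: 10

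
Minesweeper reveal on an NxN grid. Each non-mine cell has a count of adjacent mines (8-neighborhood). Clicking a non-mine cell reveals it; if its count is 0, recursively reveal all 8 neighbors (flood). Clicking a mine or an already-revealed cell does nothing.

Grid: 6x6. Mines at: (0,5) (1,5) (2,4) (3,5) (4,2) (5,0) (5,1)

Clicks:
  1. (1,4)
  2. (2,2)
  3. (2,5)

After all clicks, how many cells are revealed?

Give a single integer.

Click 1 (1,4) count=3: revealed 1 new [(1,4)] -> total=1
Click 2 (2,2) count=0: revealed 19 new [(0,0) (0,1) (0,2) (0,3) (0,4) (1,0) (1,1) (1,2) (1,3) (2,0) (2,1) (2,2) (2,3) (3,0) (3,1) (3,2) (3,3) (4,0) (4,1)] -> total=20
Click 3 (2,5) count=3: revealed 1 new [(2,5)] -> total=21

Answer: 21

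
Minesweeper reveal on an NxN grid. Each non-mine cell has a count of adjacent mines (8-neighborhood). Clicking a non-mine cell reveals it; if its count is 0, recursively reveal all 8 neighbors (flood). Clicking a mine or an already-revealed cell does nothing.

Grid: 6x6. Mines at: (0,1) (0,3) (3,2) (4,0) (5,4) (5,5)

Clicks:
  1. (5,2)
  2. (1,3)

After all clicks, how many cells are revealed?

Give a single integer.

Answer: 7

Derivation:
Click 1 (5,2) count=0: revealed 6 new [(4,1) (4,2) (4,3) (5,1) (5,2) (5,3)] -> total=6
Click 2 (1,3) count=1: revealed 1 new [(1,3)] -> total=7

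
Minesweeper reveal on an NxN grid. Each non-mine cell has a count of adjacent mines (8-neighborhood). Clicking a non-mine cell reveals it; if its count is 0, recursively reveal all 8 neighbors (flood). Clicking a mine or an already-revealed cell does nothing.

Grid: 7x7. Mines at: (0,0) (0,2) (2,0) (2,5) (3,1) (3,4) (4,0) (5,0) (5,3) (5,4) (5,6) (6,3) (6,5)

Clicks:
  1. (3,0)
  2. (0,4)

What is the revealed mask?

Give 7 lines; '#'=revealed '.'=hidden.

Click 1 (3,0) count=3: revealed 1 new [(3,0)] -> total=1
Click 2 (0,4) count=0: revealed 8 new [(0,3) (0,4) (0,5) (0,6) (1,3) (1,4) (1,5) (1,6)] -> total=9

Answer: ...####
...####
.......
#......
.......
.......
.......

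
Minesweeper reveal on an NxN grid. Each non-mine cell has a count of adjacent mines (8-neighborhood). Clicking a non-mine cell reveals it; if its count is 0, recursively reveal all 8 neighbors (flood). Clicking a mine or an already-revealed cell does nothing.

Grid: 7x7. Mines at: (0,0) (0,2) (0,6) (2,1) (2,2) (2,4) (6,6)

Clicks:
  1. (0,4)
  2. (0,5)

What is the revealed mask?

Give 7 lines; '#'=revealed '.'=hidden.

Click 1 (0,4) count=0: revealed 6 new [(0,3) (0,4) (0,5) (1,3) (1,4) (1,5)] -> total=6
Click 2 (0,5) count=1: revealed 0 new [(none)] -> total=6

Answer: ...###.
...###.
.......
.......
.......
.......
.......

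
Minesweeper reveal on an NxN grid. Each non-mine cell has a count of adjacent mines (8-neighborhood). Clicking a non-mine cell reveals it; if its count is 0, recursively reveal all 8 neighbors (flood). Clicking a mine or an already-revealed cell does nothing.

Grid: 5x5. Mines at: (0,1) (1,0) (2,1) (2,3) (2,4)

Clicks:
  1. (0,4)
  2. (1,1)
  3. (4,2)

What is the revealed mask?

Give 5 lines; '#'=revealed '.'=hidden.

Click 1 (0,4) count=0: revealed 6 new [(0,2) (0,3) (0,4) (1,2) (1,3) (1,4)] -> total=6
Click 2 (1,1) count=3: revealed 1 new [(1,1)] -> total=7
Click 3 (4,2) count=0: revealed 10 new [(3,0) (3,1) (3,2) (3,3) (3,4) (4,0) (4,1) (4,2) (4,3) (4,4)] -> total=17

Answer: ..###
.####
.....
#####
#####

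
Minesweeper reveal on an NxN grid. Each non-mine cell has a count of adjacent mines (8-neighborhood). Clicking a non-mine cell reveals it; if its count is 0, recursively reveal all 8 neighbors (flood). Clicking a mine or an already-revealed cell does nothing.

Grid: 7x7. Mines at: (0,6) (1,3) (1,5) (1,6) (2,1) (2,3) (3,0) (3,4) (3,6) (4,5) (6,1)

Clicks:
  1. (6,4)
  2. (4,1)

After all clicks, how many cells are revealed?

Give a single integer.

Click 1 (6,4) count=0: revealed 18 new [(3,1) (3,2) (3,3) (4,1) (4,2) (4,3) (4,4) (5,1) (5,2) (5,3) (5,4) (5,5) (5,6) (6,2) (6,3) (6,4) (6,5) (6,6)] -> total=18
Click 2 (4,1) count=1: revealed 0 new [(none)] -> total=18

Answer: 18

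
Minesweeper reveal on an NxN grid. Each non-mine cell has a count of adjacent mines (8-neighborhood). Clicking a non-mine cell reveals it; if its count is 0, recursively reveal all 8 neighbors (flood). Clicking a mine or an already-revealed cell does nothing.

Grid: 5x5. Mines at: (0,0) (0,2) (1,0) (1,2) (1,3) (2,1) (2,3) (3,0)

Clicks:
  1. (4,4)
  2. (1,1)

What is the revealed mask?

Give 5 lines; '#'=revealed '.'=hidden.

Click 1 (4,4) count=0: revealed 8 new [(3,1) (3,2) (3,3) (3,4) (4,1) (4,2) (4,3) (4,4)] -> total=8
Click 2 (1,1) count=5: revealed 1 new [(1,1)] -> total=9

Answer: .....
.#...
.....
.####
.####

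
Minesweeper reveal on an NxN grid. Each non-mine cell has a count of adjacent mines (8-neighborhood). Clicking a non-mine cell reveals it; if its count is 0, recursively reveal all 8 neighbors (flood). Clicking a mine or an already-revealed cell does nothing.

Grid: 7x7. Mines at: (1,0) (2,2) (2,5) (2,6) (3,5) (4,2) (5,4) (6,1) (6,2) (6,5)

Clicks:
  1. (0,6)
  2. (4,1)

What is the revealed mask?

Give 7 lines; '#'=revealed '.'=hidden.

Click 1 (0,6) count=0: revealed 12 new [(0,1) (0,2) (0,3) (0,4) (0,5) (0,6) (1,1) (1,2) (1,3) (1,4) (1,5) (1,6)] -> total=12
Click 2 (4,1) count=1: revealed 1 new [(4,1)] -> total=13

Answer: .######
.######
.......
.......
.#.....
.......
.......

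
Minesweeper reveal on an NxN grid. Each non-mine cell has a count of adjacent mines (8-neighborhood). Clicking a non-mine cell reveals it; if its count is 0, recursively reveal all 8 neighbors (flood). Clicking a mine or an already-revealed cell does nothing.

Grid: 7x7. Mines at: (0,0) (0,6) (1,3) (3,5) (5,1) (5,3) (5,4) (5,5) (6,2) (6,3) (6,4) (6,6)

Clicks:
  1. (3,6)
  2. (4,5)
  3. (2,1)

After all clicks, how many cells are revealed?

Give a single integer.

Answer: 20

Derivation:
Click 1 (3,6) count=1: revealed 1 new [(3,6)] -> total=1
Click 2 (4,5) count=3: revealed 1 new [(4,5)] -> total=2
Click 3 (2,1) count=0: revealed 18 new [(1,0) (1,1) (1,2) (2,0) (2,1) (2,2) (2,3) (2,4) (3,0) (3,1) (3,2) (3,3) (3,4) (4,0) (4,1) (4,2) (4,3) (4,4)] -> total=20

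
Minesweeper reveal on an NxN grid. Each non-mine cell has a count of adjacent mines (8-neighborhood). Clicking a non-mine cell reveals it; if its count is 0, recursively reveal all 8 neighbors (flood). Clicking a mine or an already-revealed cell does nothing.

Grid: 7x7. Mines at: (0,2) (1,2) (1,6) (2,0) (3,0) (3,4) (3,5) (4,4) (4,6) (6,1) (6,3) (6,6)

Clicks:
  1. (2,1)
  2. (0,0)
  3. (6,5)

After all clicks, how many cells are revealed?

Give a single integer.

Click 1 (2,1) count=3: revealed 1 new [(2,1)] -> total=1
Click 2 (0,0) count=0: revealed 4 new [(0,0) (0,1) (1,0) (1,1)] -> total=5
Click 3 (6,5) count=1: revealed 1 new [(6,5)] -> total=6

Answer: 6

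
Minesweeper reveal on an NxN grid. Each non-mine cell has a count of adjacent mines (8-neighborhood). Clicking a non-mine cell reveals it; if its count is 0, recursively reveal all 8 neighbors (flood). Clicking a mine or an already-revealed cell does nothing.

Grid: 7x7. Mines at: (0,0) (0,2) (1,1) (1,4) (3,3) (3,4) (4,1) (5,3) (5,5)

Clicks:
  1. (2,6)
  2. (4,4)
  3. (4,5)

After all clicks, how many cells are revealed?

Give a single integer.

Answer: 11

Derivation:
Click 1 (2,6) count=0: revealed 10 new [(0,5) (0,6) (1,5) (1,6) (2,5) (2,6) (3,5) (3,6) (4,5) (4,6)] -> total=10
Click 2 (4,4) count=4: revealed 1 new [(4,4)] -> total=11
Click 3 (4,5) count=2: revealed 0 new [(none)] -> total=11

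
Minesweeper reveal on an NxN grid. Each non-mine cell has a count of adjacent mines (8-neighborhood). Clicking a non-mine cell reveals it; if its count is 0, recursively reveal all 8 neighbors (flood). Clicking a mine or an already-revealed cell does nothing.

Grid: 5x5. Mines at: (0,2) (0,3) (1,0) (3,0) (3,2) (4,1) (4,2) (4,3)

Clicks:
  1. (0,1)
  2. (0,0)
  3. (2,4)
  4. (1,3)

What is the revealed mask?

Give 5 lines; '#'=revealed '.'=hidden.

Click 1 (0,1) count=2: revealed 1 new [(0,1)] -> total=1
Click 2 (0,0) count=1: revealed 1 new [(0,0)] -> total=2
Click 3 (2,4) count=0: revealed 6 new [(1,3) (1,4) (2,3) (2,4) (3,3) (3,4)] -> total=8
Click 4 (1,3) count=2: revealed 0 new [(none)] -> total=8

Answer: ##...
...##
...##
...##
.....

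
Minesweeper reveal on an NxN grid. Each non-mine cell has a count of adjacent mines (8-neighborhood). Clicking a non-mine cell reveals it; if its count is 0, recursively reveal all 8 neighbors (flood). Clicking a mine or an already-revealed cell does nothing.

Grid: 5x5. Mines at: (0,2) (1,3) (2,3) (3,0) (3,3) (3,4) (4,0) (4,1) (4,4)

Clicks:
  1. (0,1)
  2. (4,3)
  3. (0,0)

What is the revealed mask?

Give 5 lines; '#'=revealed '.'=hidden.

Answer: ##...
##...
##...
.....
...#.

Derivation:
Click 1 (0,1) count=1: revealed 1 new [(0,1)] -> total=1
Click 2 (4,3) count=3: revealed 1 new [(4,3)] -> total=2
Click 3 (0,0) count=0: revealed 5 new [(0,0) (1,0) (1,1) (2,0) (2,1)] -> total=7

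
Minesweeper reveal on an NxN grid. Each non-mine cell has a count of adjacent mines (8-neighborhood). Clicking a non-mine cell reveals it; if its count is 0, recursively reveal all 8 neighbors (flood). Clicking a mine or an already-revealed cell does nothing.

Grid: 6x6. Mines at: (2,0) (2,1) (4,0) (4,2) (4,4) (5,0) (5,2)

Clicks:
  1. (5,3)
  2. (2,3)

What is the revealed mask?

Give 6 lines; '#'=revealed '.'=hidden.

Answer: ######
######
..####
..####
......
...#..

Derivation:
Click 1 (5,3) count=3: revealed 1 new [(5,3)] -> total=1
Click 2 (2,3) count=0: revealed 20 new [(0,0) (0,1) (0,2) (0,3) (0,4) (0,5) (1,0) (1,1) (1,2) (1,3) (1,4) (1,5) (2,2) (2,3) (2,4) (2,5) (3,2) (3,3) (3,4) (3,5)] -> total=21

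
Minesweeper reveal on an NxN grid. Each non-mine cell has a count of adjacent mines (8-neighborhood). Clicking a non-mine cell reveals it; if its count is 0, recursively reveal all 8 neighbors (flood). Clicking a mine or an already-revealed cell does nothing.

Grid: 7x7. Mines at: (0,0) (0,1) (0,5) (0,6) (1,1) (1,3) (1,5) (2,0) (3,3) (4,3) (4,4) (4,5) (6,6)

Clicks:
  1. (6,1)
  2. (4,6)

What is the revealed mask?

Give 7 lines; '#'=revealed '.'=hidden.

Answer: .......
.......
.......
###....
###...#
######.
######.

Derivation:
Click 1 (6,1) count=0: revealed 18 new [(3,0) (3,1) (3,2) (4,0) (4,1) (4,2) (5,0) (5,1) (5,2) (5,3) (5,4) (5,5) (6,0) (6,1) (6,2) (6,3) (6,4) (6,5)] -> total=18
Click 2 (4,6) count=1: revealed 1 new [(4,6)] -> total=19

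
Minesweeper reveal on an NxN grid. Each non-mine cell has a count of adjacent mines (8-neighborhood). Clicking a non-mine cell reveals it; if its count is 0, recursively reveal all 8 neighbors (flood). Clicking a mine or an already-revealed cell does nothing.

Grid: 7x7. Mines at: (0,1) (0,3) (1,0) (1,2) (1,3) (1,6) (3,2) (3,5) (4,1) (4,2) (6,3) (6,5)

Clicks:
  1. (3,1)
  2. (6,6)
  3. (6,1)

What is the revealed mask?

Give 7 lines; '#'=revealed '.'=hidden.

Answer: .......
.......
.......
.#.....
.......
###....
###...#

Derivation:
Click 1 (3,1) count=3: revealed 1 new [(3,1)] -> total=1
Click 2 (6,6) count=1: revealed 1 new [(6,6)] -> total=2
Click 3 (6,1) count=0: revealed 6 new [(5,0) (5,1) (5,2) (6,0) (6,1) (6,2)] -> total=8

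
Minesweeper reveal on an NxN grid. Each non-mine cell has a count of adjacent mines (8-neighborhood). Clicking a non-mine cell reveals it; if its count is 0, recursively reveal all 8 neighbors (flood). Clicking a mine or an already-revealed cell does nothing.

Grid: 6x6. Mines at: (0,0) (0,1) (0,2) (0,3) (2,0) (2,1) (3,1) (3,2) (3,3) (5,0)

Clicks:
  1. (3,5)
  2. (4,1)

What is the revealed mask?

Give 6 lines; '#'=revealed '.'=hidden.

Click 1 (3,5) count=0: revealed 18 new [(0,4) (0,5) (1,4) (1,5) (2,4) (2,5) (3,4) (3,5) (4,1) (4,2) (4,3) (4,4) (4,5) (5,1) (5,2) (5,3) (5,4) (5,5)] -> total=18
Click 2 (4,1) count=3: revealed 0 new [(none)] -> total=18

Answer: ....##
....##
....##
....##
.#####
.#####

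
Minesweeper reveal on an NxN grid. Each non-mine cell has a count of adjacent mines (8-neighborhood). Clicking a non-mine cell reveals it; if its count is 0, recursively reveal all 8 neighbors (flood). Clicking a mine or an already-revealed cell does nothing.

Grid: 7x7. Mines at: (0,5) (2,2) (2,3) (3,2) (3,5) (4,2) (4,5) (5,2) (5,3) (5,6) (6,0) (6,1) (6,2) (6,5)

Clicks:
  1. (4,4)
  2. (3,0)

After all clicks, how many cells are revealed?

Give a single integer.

Click 1 (4,4) count=3: revealed 1 new [(4,4)] -> total=1
Click 2 (3,0) count=0: revealed 18 new [(0,0) (0,1) (0,2) (0,3) (0,4) (1,0) (1,1) (1,2) (1,3) (1,4) (2,0) (2,1) (3,0) (3,1) (4,0) (4,1) (5,0) (5,1)] -> total=19

Answer: 19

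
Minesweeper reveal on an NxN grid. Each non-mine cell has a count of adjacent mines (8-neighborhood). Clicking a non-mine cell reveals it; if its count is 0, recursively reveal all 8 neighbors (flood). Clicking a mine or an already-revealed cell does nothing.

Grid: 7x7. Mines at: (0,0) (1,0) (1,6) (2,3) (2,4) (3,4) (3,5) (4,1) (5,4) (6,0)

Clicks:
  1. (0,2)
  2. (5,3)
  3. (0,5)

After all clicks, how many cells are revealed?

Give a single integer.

Answer: 11

Derivation:
Click 1 (0,2) count=0: revealed 10 new [(0,1) (0,2) (0,3) (0,4) (0,5) (1,1) (1,2) (1,3) (1,4) (1,5)] -> total=10
Click 2 (5,3) count=1: revealed 1 new [(5,3)] -> total=11
Click 3 (0,5) count=1: revealed 0 new [(none)] -> total=11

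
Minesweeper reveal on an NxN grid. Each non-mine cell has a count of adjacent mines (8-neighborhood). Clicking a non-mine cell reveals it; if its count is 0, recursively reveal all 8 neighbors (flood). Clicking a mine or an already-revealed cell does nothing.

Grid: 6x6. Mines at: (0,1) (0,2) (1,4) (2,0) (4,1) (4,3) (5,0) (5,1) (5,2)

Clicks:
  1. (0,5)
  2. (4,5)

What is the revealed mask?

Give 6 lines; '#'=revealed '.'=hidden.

Click 1 (0,5) count=1: revealed 1 new [(0,5)] -> total=1
Click 2 (4,5) count=0: revealed 8 new [(2,4) (2,5) (3,4) (3,5) (4,4) (4,5) (5,4) (5,5)] -> total=9

Answer: .....#
......
....##
....##
....##
....##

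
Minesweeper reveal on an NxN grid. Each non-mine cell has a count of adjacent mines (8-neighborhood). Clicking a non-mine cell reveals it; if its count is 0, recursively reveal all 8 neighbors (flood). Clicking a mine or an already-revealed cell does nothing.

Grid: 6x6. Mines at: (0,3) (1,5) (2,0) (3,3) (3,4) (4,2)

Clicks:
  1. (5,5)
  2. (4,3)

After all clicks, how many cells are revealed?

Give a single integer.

Answer: 6

Derivation:
Click 1 (5,5) count=0: revealed 6 new [(4,3) (4,4) (4,5) (5,3) (5,4) (5,5)] -> total=6
Click 2 (4,3) count=3: revealed 0 new [(none)] -> total=6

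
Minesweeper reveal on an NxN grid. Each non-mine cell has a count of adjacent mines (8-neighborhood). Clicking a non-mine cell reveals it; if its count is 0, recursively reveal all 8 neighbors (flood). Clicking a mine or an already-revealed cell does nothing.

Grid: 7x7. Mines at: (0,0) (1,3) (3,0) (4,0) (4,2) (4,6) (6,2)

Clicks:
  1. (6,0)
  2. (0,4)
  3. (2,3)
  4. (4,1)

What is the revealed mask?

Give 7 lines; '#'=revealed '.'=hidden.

Answer: ....#..
.......
...#...
.......
.#.....
##.....
##.....

Derivation:
Click 1 (6,0) count=0: revealed 4 new [(5,0) (5,1) (6,0) (6,1)] -> total=4
Click 2 (0,4) count=1: revealed 1 new [(0,4)] -> total=5
Click 3 (2,3) count=1: revealed 1 new [(2,3)] -> total=6
Click 4 (4,1) count=3: revealed 1 new [(4,1)] -> total=7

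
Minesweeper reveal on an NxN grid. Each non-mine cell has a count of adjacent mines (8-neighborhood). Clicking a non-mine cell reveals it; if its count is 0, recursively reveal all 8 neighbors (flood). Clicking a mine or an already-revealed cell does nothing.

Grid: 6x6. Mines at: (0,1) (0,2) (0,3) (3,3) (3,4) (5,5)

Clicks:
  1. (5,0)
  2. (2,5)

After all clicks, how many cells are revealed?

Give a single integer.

Click 1 (5,0) count=0: revealed 19 new [(1,0) (1,1) (1,2) (2,0) (2,1) (2,2) (3,0) (3,1) (3,2) (4,0) (4,1) (4,2) (4,3) (4,4) (5,0) (5,1) (5,2) (5,3) (5,4)] -> total=19
Click 2 (2,5) count=1: revealed 1 new [(2,5)] -> total=20

Answer: 20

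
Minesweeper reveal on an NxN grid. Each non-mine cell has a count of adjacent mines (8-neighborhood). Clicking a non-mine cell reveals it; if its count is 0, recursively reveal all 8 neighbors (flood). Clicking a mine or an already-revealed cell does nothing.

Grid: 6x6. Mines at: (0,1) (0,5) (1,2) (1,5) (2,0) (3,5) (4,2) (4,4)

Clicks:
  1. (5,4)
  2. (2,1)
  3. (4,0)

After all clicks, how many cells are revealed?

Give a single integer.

Click 1 (5,4) count=1: revealed 1 new [(5,4)] -> total=1
Click 2 (2,1) count=2: revealed 1 new [(2,1)] -> total=2
Click 3 (4,0) count=0: revealed 6 new [(3,0) (3,1) (4,0) (4,1) (5,0) (5,1)] -> total=8

Answer: 8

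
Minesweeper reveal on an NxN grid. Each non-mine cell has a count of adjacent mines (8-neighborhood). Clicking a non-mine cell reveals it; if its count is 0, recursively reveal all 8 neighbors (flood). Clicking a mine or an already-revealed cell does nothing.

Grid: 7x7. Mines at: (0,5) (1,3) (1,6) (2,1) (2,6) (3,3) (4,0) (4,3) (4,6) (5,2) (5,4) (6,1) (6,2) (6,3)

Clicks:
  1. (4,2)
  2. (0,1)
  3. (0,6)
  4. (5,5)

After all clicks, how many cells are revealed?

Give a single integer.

Answer: 9

Derivation:
Click 1 (4,2) count=3: revealed 1 new [(4,2)] -> total=1
Click 2 (0,1) count=0: revealed 6 new [(0,0) (0,1) (0,2) (1,0) (1,1) (1,2)] -> total=7
Click 3 (0,6) count=2: revealed 1 new [(0,6)] -> total=8
Click 4 (5,5) count=2: revealed 1 new [(5,5)] -> total=9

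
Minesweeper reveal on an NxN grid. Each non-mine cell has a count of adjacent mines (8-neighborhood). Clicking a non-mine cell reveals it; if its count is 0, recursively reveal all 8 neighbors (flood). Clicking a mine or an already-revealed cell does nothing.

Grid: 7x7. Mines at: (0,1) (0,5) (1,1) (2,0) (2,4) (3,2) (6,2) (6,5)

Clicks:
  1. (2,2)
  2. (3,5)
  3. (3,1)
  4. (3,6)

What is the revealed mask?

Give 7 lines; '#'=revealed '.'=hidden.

Click 1 (2,2) count=2: revealed 1 new [(2,2)] -> total=1
Click 2 (3,5) count=1: revealed 1 new [(3,5)] -> total=2
Click 3 (3,1) count=2: revealed 1 new [(3,1)] -> total=3
Click 4 (3,6) count=0: revealed 15 new [(1,5) (1,6) (2,5) (2,6) (3,3) (3,4) (3,6) (4,3) (4,4) (4,5) (4,6) (5,3) (5,4) (5,5) (5,6)] -> total=18

Answer: .......
.....##
..#..##
.#.####
...####
...####
.......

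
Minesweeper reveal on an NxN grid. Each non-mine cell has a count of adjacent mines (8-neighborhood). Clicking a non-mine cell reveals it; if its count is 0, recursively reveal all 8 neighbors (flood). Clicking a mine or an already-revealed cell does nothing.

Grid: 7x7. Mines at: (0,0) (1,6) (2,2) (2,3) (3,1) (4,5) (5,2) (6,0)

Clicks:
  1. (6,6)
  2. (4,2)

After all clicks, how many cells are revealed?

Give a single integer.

Answer: 9

Derivation:
Click 1 (6,6) count=0: revealed 8 new [(5,3) (5,4) (5,5) (5,6) (6,3) (6,4) (6,5) (6,6)] -> total=8
Click 2 (4,2) count=2: revealed 1 new [(4,2)] -> total=9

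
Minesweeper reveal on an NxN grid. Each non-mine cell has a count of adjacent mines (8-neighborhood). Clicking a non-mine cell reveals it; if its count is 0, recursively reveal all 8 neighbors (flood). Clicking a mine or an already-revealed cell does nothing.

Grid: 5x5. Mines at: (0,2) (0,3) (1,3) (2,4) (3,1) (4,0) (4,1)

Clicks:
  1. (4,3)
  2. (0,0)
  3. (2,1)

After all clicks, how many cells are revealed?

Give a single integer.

Click 1 (4,3) count=0: revealed 6 new [(3,2) (3,3) (3,4) (4,2) (4,3) (4,4)] -> total=6
Click 2 (0,0) count=0: revealed 6 new [(0,0) (0,1) (1,0) (1,1) (2,0) (2,1)] -> total=12
Click 3 (2,1) count=1: revealed 0 new [(none)] -> total=12

Answer: 12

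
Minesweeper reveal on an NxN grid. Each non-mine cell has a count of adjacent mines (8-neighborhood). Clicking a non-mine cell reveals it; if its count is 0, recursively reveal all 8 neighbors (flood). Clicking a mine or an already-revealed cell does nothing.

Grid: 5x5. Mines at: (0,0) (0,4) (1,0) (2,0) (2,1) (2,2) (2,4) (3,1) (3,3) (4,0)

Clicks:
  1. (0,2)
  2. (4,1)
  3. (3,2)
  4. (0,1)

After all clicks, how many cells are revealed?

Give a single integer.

Click 1 (0,2) count=0: revealed 6 new [(0,1) (0,2) (0,3) (1,1) (1,2) (1,3)] -> total=6
Click 2 (4,1) count=2: revealed 1 new [(4,1)] -> total=7
Click 3 (3,2) count=4: revealed 1 new [(3,2)] -> total=8
Click 4 (0,1) count=2: revealed 0 new [(none)] -> total=8

Answer: 8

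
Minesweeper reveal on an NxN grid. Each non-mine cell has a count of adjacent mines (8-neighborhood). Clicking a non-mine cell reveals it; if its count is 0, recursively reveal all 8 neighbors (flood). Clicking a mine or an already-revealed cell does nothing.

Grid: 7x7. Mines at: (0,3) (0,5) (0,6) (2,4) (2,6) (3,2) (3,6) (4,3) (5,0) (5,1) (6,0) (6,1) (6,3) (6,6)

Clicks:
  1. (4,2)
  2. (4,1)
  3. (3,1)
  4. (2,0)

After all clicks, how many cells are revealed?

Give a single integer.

Click 1 (4,2) count=3: revealed 1 new [(4,2)] -> total=1
Click 2 (4,1) count=3: revealed 1 new [(4,1)] -> total=2
Click 3 (3,1) count=1: revealed 1 new [(3,1)] -> total=3
Click 4 (2,0) count=0: revealed 11 new [(0,0) (0,1) (0,2) (1,0) (1,1) (1,2) (2,0) (2,1) (2,2) (3,0) (4,0)] -> total=14

Answer: 14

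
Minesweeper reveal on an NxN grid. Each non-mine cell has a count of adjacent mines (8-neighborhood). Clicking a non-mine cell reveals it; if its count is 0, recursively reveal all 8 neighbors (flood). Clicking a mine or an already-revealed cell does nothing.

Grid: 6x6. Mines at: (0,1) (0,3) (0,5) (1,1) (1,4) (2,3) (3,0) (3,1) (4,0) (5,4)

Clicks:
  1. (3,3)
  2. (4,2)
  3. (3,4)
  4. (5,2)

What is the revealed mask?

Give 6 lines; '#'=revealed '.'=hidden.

Click 1 (3,3) count=1: revealed 1 new [(3,3)] -> total=1
Click 2 (4,2) count=1: revealed 1 new [(4,2)] -> total=2
Click 3 (3,4) count=1: revealed 1 new [(3,4)] -> total=3
Click 4 (5,2) count=0: revealed 5 new [(4,1) (4,3) (5,1) (5,2) (5,3)] -> total=8

Answer: ......
......
......
...##.
.###..
.###..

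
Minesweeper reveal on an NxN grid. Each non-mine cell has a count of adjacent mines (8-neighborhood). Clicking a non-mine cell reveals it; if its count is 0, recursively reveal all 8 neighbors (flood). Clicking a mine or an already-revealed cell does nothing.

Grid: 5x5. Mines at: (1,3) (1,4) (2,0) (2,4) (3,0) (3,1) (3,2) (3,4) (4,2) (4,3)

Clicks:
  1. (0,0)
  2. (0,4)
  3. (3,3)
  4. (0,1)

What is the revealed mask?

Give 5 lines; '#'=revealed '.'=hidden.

Answer: ###.#
###..
.....
...#.
.....

Derivation:
Click 1 (0,0) count=0: revealed 6 new [(0,0) (0,1) (0,2) (1,0) (1,1) (1,2)] -> total=6
Click 2 (0,4) count=2: revealed 1 new [(0,4)] -> total=7
Click 3 (3,3) count=5: revealed 1 new [(3,3)] -> total=8
Click 4 (0,1) count=0: revealed 0 new [(none)] -> total=8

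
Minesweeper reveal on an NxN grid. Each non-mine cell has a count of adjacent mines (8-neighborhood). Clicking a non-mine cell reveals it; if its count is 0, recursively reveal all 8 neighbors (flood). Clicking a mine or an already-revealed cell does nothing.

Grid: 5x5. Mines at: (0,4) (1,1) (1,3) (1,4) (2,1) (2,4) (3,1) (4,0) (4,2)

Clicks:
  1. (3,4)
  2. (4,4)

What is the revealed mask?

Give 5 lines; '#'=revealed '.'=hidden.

Answer: .....
.....
.....
...##
...##

Derivation:
Click 1 (3,4) count=1: revealed 1 new [(3,4)] -> total=1
Click 2 (4,4) count=0: revealed 3 new [(3,3) (4,3) (4,4)] -> total=4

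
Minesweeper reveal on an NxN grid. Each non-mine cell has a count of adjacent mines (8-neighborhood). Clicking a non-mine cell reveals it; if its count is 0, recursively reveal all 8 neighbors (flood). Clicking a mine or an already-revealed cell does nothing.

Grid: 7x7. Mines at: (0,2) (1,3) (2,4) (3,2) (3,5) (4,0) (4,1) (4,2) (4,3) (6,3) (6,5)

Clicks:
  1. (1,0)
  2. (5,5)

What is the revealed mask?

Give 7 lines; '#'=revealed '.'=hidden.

Click 1 (1,0) count=0: revealed 8 new [(0,0) (0,1) (1,0) (1,1) (2,0) (2,1) (3,0) (3,1)] -> total=8
Click 2 (5,5) count=1: revealed 1 new [(5,5)] -> total=9

Answer: ##.....
##.....
##.....
##.....
.......
.....#.
.......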